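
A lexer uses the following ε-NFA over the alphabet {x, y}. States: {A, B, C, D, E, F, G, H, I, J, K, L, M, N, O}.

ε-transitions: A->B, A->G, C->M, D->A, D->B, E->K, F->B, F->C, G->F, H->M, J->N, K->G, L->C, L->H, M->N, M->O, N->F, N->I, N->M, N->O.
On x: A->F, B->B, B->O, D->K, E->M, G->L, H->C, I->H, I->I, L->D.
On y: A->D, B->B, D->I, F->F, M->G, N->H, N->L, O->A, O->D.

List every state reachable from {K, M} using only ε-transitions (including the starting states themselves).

{B, C, F, G, I, K, M, N, O}

Start with {K, M}.
From K via ε: add G.
From M via ε: add N, O.
From G via ε: add F.
From N via ε: add I.
From F via ε: add B, C.
No new states can be added; the closed set is {B, C, F, G, I, K, M, N, O}.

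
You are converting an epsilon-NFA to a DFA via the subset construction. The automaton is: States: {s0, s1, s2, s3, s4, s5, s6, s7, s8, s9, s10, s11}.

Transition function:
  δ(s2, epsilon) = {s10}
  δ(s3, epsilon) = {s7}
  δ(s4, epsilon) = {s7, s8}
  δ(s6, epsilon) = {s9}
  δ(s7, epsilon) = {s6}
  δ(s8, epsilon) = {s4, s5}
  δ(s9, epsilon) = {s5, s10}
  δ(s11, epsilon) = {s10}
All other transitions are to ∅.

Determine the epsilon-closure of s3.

Start with {s3}.
From s3 via epsilon: add s7.
From s7 via epsilon: add s6.
From s6 via epsilon: add s9.
From s9 via epsilon: add s5, s10.
No new states can be added; the closed set is {s3, s5, s6, s7, s9, s10}.

{s3, s5, s6, s7, s9, s10}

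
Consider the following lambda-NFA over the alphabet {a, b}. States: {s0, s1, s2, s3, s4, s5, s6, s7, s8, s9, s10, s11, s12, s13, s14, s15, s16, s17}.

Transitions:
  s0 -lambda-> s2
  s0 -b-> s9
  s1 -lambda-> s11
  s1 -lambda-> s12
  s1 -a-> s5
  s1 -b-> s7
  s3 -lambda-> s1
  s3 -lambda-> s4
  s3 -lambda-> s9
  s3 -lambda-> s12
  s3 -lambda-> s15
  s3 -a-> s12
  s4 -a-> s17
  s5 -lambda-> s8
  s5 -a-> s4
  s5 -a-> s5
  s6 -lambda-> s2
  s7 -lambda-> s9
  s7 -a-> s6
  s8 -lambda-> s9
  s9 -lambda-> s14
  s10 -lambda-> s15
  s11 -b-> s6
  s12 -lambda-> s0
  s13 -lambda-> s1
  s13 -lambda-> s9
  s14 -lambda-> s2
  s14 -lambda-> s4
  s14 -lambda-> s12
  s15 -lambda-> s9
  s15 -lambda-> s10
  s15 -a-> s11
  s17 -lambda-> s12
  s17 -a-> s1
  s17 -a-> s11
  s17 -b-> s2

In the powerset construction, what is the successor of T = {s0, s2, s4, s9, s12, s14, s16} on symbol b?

s0 on b → {s9}.
No b-transition from s2, s4, s9, s12, s14, s16.
Union after reading b: {s9}.
Now take the lambda-closure:
From s9 via lambda: add s14.
From s14 via lambda: add s2, s4, s12.
From s12 via lambda: add s0.
No new states can be added; the closed set is {s0, s2, s4, s9, s12, s14}.

{s0, s2, s4, s9, s12, s14}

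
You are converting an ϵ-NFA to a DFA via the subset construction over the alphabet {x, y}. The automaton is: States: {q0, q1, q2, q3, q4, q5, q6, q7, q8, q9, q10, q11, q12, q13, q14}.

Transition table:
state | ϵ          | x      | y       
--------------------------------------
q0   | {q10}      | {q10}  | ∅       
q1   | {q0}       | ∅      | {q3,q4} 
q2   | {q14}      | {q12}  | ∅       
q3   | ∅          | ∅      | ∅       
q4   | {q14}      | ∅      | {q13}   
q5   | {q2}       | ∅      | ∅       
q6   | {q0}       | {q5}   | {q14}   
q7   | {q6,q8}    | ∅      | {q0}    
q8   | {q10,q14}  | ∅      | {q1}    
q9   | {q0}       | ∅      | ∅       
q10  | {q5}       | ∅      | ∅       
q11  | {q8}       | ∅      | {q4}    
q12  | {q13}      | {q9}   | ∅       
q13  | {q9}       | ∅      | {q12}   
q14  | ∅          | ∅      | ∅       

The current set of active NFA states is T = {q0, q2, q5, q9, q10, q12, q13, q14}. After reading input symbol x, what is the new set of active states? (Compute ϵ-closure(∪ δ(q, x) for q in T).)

{q0, q2, q5, q9, q10, q12, q13, q14}

q0 on x → {q10}.
q2 on x → {q12}.
q12 on x → {q9}.
No x-transition from q5, q9, q10, q13, q14.
Union after reading x: {q9, q10, q12}.
Now take the ϵ-closure:
From q9 via ϵ: add q0.
From q10 via ϵ: add q5.
From q12 via ϵ: add q13.
From q5 via ϵ: add q2.
From q2 via ϵ: add q14.
No new states can be added; the closed set is {q0, q2, q5, q9, q10, q12, q13, q14}.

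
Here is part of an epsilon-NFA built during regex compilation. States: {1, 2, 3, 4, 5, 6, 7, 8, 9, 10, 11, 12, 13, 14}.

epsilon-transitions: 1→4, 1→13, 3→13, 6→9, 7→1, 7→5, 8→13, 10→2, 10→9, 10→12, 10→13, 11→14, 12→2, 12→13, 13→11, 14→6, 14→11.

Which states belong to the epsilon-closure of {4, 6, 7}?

Start with {4, 6, 7}.
From 6 via epsilon: add 9.
From 7 via epsilon: add 1, 5.
From 1 via epsilon: add 13.
From 13 via epsilon: add 11.
From 11 via epsilon: add 14.
No new states can be added; the closed set is {1, 4, 5, 6, 7, 9, 11, 13, 14}.

{1, 4, 5, 6, 7, 9, 11, 13, 14}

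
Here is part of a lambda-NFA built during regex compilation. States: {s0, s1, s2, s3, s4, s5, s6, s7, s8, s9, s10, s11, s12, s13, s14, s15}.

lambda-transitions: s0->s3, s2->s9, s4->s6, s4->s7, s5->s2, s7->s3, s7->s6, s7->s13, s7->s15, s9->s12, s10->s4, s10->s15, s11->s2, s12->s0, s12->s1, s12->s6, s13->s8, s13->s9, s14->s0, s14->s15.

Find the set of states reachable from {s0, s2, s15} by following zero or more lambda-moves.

{s0, s1, s2, s3, s6, s9, s12, s15}

Start with {s0, s2, s15}.
From s0 via lambda: add s3.
From s2 via lambda: add s9.
From s9 via lambda: add s12.
From s12 via lambda: add s1, s6.
No new states can be added; the closed set is {s0, s1, s2, s3, s6, s9, s12, s15}.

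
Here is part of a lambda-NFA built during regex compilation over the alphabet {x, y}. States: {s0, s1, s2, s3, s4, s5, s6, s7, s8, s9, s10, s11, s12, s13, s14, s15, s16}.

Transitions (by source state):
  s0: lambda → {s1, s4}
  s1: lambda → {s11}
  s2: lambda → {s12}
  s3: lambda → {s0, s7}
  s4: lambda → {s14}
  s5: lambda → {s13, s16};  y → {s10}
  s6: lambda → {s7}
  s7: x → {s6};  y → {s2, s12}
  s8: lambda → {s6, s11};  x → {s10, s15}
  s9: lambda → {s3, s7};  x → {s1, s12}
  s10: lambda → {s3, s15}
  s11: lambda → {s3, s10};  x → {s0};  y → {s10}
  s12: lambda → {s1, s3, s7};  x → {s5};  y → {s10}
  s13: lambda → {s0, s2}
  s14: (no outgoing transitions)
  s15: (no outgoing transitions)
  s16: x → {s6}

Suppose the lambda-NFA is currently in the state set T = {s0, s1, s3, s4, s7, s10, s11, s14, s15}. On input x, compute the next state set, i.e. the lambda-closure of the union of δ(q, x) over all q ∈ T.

s7 on x → {s6}.
s11 on x → {s0}.
No x-transition from s0, s1, s3, s4, s10, s14, s15.
Union after reading x: {s0, s6}.
Now take the lambda-closure:
From s0 via lambda: add s1, s4.
From s6 via lambda: add s7.
From s1 via lambda: add s11.
From s4 via lambda: add s14.
From s11 via lambda: add s3, s10.
From s10 via lambda: add s15.
No new states can be added; the closed set is {s0, s1, s3, s4, s6, s7, s10, s11, s14, s15}.

{s0, s1, s3, s4, s6, s7, s10, s11, s14, s15}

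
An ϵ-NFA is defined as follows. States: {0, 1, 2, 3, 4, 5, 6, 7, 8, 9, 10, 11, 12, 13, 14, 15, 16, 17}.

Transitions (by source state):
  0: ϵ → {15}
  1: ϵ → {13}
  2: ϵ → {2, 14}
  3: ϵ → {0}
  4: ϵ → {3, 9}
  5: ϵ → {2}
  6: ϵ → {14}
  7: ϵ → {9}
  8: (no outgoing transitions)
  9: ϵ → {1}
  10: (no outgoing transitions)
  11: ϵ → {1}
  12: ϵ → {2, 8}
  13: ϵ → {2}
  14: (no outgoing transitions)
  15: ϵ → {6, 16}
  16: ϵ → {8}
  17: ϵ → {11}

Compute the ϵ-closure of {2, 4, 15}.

Start with {2, 4, 15}.
From 2 via ϵ: add 14.
From 4 via ϵ: add 3, 9.
From 15 via ϵ: add 6, 16.
From 3 via ϵ: add 0.
From 9 via ϵ: add 1.
From 16 via ϵ: add 8.
From 1 via ϵ: add 13.
No new states can be added; the closed set is {0, 1, 2, 3, 4, 6, 8, 9, 13, 14, 15, 16}.

{0, 1, 2, 3, 4, 6, 8, 9, 13, 14, 15, 16}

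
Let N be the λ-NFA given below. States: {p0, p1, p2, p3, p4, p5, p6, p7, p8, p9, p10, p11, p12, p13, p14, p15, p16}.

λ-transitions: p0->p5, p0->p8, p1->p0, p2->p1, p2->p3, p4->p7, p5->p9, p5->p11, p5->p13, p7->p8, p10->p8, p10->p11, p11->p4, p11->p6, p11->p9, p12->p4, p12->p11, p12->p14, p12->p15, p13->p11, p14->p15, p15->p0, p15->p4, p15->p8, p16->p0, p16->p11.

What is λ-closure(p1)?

Start with {p1}.
From p1 via λ: add p0.
From p0 via λ: add p5, p8.
From p5 via λ: add p9, p11, p13.
From p11 via λ: add p4, p6.
From p4 via λ: add p7.
No new states can be added; the closed set is {p0, p1, p4, p5, p6, p7, p8, p9, p11, p13}.

{p0, p1, p4, p5, p6, p7, p8, p9, p11, p13}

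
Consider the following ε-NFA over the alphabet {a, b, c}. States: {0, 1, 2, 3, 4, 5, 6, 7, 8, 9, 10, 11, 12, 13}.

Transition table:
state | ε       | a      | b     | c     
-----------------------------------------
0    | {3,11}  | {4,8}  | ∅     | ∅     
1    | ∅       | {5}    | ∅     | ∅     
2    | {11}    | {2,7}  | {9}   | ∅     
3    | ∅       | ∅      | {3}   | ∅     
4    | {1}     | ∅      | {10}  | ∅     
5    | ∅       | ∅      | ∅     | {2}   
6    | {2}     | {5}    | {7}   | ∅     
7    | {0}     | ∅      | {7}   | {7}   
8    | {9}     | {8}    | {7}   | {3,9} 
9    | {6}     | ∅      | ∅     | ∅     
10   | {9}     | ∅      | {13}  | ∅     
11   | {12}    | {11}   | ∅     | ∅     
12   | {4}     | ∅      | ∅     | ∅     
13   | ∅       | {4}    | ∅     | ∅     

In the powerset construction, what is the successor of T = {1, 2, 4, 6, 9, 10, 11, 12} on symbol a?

{0, 1, 2, 3, 4, 5, 7, 11, 12}

1 on a → {5}.
2 on a → {2, 7}.
6 on a → {5}.
11 on a → {11}.
No a-transition from 4, 9, 10, 12.
Union after reading a: {2, 5, 7, 11}.
Now take the ε-closure:
From 7 via ε: add 0.
From 11 via ε: add 12.
From 0 via ε: add 3.
From 12 via ε: add 4.
From 4 via ε: add 1.
No new states can be added; the closed set is {0, 1, 2, 3, 4, 5, 7, 11, 12}.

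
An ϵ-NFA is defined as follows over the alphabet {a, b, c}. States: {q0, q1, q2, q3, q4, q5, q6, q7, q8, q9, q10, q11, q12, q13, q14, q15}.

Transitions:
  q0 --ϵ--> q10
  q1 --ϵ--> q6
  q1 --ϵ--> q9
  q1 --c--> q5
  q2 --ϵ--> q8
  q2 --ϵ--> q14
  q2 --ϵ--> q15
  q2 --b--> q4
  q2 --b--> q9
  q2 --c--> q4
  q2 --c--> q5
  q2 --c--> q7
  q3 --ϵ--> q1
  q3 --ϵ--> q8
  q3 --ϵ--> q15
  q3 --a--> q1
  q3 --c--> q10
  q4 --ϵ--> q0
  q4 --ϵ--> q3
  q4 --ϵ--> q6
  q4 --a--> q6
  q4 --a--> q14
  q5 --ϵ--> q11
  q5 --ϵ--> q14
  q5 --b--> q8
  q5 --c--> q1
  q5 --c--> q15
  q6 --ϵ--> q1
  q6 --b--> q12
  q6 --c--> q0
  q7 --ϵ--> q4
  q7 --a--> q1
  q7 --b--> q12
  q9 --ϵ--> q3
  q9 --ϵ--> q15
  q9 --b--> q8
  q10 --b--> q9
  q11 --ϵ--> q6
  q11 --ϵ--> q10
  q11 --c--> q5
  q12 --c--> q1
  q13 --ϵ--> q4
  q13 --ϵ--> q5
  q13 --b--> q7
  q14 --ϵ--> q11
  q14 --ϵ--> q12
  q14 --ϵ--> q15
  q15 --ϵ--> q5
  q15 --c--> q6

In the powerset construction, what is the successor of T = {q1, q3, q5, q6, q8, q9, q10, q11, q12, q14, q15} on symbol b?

{q1, q3, q5, q6, q8, q9, q10, q11, q12, q14, q15}

q5 on b → {q8}.
q6 on b → {q12}.
q9 on b → {q8}.
q10 on b → {q9}.
No b-transition from q1, q3, q8, q11, q12, q14, q15.
Union after reading b: {q8, q9, q12}.
Now take the ϵ-closure:
From q9 via ϵ: add q3, q15.
From q3 via ϵ: add q1.
From q15 via ϵ: add q5.
From q1 via ϵ: add q6.
From q5 via ϵ: add q11, q14.
From q11 via ϵ: add q10.
No new states can be added; the closed set is {q1, q3, q5, q6, q8, q9, q10, q11, q12, q14, q15}.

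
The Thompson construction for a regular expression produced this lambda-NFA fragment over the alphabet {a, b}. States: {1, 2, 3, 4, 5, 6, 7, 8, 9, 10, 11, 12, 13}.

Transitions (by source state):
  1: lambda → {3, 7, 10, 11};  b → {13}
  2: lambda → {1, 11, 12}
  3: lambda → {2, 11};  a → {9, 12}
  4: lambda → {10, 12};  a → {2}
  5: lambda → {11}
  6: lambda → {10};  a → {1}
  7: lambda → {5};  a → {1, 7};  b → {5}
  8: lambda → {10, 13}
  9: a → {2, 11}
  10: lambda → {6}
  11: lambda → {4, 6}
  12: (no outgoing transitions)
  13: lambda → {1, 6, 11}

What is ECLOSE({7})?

Start with {7}.
From 7 via lambda: add 5.
From 5 via lambda: add 11.
From 11 via lambda: add 4, 6.
From 4 via lambda: add 10, 12.
No new states can be added; the closed set is {4, 5, 6, 7, 10, 11, 12}.

{4, 5, 6, 7, 10, 11, 12}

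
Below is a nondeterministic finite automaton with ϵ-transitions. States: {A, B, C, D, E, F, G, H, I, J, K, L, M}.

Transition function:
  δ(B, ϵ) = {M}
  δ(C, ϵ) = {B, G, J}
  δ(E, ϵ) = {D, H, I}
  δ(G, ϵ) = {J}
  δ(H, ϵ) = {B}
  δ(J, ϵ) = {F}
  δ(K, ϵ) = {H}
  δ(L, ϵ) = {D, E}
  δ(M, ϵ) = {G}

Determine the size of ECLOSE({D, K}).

Start with {D, K}.
From K via ϵ: add H.
From H via ϵ: add B.
From B via ϵ: add M.
From M via ϵ: add G.
From G via ϵ: add J.
From J via ϵ: add F.
ϵ-closure = {B, D, F, G, H, J, K, M}, which has 8 states.

8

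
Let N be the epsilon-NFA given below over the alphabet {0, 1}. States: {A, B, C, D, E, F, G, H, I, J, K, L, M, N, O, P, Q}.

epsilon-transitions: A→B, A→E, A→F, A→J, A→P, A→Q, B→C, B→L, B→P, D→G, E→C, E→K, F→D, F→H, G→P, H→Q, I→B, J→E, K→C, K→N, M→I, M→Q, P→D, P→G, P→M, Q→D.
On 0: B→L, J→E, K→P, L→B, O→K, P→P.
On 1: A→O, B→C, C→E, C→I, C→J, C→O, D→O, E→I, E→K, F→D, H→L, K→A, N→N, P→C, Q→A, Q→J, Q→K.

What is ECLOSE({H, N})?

{B, C, D, G, H, I, L, M, N, P, Q}

Start with {H, N}.
From H via epsilon: add Q.
From Q via epsilon: add D.
From D via epsilon: add G.
From G via epsilon: add P.
From P via epsilon: add M.
From M via epsilon: add I.
From I via epsilon: add B.
From B via epsilon: add C, L.
No new states can be added; the closed set is {B, C, D, G, H, I, L, M, N, P, Q}.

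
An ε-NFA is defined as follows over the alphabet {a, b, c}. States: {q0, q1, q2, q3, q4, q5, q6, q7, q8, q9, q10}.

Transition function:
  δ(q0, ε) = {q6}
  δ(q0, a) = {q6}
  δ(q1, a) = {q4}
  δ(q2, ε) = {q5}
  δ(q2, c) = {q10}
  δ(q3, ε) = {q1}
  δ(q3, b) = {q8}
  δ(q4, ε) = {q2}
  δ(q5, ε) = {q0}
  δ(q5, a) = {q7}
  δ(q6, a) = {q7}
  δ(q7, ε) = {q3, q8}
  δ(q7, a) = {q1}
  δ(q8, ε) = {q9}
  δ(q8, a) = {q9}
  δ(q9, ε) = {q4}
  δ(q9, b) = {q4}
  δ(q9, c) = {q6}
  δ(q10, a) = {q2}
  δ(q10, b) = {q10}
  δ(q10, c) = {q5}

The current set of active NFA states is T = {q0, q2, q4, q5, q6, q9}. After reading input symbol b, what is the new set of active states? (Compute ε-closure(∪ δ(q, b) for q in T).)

{q0, q2, q4, q5, q6}

q9 on b → {q4}.
No b-transition from q0, q2, q4, q5, q6.
Union after reading b: {q4}.
Now take the ε-closure:
From q4 via ε: add q2.
From q2 via ε: add q5.
From q5 via ε: add q0.
From q0 via ε: add q6.
No new states can be added; the closed set is {q0, q2, q4, q5, q6}.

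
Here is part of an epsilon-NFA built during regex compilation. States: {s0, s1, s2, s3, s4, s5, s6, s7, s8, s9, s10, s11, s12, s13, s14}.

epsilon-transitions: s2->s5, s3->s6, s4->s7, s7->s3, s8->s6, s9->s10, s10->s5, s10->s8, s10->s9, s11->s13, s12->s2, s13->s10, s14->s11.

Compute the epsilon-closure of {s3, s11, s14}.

Start with {s3, s11, s14}.
From s3 via epsilon: add s6.
From s11 via epsilon: add s13.
From s13 via epsilon: add s10.
From s10 via epsilon: add s5, s8, s9.
No new states can be added; the closed set is {s3, s5, s6, s8, s9, s10, s11, s13, s14}.

{s3, s5, s6, s8, s9, s10, s11, s13, s14}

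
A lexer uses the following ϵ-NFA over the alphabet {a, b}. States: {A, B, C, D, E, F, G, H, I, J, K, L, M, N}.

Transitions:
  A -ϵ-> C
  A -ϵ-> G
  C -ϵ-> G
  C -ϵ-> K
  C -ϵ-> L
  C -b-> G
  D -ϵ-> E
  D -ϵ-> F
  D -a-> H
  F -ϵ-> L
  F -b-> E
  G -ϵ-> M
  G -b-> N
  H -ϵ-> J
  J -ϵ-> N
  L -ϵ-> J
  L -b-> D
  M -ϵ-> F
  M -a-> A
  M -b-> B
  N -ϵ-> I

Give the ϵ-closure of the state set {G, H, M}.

{F, G, H, I, J, L, M, N}

Start with {G, H, M}.
From H via ϵ: add J.
From M via ϵ: add F.
From F via ϵ: add L.
From J via ϵ: add N.
From N via ϵ: add I.
No new states can be added; the closed set is {F, G, H, I, J, L, M, N}.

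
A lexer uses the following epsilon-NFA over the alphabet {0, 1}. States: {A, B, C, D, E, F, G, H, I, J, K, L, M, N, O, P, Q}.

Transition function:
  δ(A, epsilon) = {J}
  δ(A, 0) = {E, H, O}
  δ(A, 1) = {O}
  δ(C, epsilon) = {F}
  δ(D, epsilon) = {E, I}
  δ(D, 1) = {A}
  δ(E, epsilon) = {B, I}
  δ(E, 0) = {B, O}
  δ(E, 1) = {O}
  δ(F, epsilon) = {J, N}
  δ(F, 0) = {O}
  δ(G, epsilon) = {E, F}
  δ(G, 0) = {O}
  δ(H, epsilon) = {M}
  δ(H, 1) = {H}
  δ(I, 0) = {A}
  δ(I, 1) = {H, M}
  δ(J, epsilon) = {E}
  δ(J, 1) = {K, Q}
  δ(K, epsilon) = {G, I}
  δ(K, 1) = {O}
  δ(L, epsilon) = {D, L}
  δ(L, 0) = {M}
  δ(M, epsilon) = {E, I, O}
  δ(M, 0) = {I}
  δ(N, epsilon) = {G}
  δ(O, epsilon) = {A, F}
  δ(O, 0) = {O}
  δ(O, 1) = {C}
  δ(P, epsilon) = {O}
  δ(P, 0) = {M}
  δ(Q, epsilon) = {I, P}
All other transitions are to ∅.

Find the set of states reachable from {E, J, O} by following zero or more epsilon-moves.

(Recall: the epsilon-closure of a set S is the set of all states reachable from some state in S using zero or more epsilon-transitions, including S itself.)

Start with {E, J, O}.
From E via epsilon: add B, I.
From O via epsilon: add A, F.
From F via epsilon: add N.
From N via epsilon: add G.
No new states can be added; the closed set is {A, B, E, F, G, I, J, N, O}.

{A, B, E, F, G, I, J, N, O}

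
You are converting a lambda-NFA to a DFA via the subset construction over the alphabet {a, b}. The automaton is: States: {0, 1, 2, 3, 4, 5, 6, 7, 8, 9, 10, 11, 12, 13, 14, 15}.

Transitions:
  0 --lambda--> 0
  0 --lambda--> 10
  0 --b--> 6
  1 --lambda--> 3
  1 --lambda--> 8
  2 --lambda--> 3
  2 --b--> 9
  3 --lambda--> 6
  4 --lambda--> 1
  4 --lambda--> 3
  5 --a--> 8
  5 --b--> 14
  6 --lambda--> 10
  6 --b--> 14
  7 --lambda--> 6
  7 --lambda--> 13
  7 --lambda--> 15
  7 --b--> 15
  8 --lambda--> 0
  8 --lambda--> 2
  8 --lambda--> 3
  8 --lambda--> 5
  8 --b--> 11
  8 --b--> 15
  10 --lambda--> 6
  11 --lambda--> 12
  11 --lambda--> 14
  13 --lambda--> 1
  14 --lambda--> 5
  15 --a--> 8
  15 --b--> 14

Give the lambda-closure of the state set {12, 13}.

Start with {12, 13}.
From 13 via lambda: add 1.
From 1 via lambda: add 3, 8.
From 3 via lambda: add 6.
From 8 via lambda: add 0, 2, 5.
From 0 via lambda: add 10.
No new states can be added; the closed set is {0, 1, 2, 3, 5, 6, 8, 10, 12, 13}.

{0, 1, 2, 3, 5, 6, 8, 10, 12, 13}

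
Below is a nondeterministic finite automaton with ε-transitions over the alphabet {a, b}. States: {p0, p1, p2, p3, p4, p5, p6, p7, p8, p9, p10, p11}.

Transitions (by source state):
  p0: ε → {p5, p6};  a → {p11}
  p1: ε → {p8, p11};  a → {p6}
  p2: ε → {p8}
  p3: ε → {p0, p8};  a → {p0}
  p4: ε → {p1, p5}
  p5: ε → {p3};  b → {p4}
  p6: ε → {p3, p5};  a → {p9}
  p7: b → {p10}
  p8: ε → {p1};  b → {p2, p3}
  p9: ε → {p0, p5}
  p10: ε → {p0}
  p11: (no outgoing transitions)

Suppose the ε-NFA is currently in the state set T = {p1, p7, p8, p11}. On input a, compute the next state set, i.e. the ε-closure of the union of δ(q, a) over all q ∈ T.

p1 on a → {p6}.
No a-transition from p7, p8, p11.
Union after reading a: {p6}.
Now take the ε-closure:
From p6 via ε: add p3, p5.
From p3 via ε: add p0, p8.
From p8 via ε: add p1.
From p1 via ε: add p11.
No new states can be added; the closed set is {p0, p1, p3, p5, p6, p8, p11}.

{p0, p1, p3, p5, p6, p8, p11}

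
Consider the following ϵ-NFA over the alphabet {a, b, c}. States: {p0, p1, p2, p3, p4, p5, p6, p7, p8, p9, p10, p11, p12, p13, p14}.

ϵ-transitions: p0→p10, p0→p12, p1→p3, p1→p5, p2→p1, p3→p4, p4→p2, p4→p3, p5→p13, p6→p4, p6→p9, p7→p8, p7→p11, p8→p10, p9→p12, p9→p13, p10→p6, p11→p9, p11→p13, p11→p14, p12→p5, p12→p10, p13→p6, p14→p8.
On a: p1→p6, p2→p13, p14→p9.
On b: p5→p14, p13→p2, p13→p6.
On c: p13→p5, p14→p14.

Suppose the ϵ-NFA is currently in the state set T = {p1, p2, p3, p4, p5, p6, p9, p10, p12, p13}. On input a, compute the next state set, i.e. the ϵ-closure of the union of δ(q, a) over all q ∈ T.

{p1, p2, p3, p4, p5, p6, p9, p10, p12, p13}

p1 on a → {p6}.
p2 on a → {p13}.
No a-transition from p3, p4, p5, p6, p9, p10, p12, p13.
Union after reading a: {p6, p13}.
Now take the ϵ-closure:
From p6 via ϵ: add p4, p9.
From p4 via ϵ: add p2, p3.
From p9 via ϵ: add p12.
From p2 via ϵ: add p1.
From p12 via ϵ: add p5, p10.
No new states can be added; the closed set is {p1, p2, p3, p4, p5, p6, p9, p10, p12, p13}.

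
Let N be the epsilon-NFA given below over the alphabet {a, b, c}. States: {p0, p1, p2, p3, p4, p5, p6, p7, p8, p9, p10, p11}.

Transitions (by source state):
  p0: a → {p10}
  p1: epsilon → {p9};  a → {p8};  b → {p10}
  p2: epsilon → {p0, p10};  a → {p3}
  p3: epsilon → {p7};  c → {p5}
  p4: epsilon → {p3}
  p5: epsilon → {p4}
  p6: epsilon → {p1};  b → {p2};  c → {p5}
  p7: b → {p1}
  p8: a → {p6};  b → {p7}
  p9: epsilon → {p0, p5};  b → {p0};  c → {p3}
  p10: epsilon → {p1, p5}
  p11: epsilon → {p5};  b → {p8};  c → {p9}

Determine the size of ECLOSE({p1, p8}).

8

Start with {p1, p8}.
From p1 via epsilon: add p9.
From p9 via epsilon: add p0, p5.
From p5 via epsilon: add p4.
From p4 via epsilon: add p3.
From p3 via epsilon: add p7.
epsilon-closure = {p0, p1, p3, p4, p5, p7, p8, p9}, which has 8 states.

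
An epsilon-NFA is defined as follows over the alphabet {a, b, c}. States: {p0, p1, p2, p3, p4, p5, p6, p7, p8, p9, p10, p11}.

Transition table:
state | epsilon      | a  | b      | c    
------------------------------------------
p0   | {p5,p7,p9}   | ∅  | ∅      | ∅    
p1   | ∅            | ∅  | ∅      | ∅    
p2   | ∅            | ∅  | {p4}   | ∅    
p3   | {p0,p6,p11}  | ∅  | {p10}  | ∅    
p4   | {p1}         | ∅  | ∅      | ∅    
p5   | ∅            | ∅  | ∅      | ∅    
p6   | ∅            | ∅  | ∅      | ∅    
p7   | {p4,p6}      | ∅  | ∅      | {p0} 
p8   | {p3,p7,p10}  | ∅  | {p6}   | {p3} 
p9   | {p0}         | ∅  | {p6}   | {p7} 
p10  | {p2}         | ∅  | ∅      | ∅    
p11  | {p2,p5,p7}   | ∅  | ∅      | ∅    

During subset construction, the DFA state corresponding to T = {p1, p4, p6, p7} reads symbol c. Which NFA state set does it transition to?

{p0, p1, p4, p5, p6, p7, p9}

p7 on c → {p0}.
No c-transition from p1, p4, p6.
Union after reading c: {p0}.
Now take the epsilon-closure:
From p0 via epsilon: add p5, p7, p9.
From p7 via epsilon: add p4, p6.
From p4 via epsilon: add p1.
No new states can be added; the closed set is {p0, p1, p4, p5, p6, p7, p9}.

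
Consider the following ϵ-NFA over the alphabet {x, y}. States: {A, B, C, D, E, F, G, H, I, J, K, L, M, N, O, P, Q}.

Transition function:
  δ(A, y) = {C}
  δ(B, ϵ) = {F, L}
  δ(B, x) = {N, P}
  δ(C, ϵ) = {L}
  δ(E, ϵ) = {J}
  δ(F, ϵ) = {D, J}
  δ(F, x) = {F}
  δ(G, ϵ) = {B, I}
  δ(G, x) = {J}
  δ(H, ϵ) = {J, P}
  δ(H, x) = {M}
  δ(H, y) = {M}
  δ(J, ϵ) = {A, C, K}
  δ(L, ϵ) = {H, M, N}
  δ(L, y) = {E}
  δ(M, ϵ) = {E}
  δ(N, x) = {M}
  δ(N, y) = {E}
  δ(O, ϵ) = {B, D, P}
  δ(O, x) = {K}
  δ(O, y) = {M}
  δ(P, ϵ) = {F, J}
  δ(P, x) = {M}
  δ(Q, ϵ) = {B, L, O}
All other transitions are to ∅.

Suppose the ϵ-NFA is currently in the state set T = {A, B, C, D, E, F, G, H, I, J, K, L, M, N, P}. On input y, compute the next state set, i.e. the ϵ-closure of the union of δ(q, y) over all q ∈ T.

A on y → {C}.
H on y → {M}.
L on y → {E}.
N on y → {E}.
No y-transition from B, C, D, E, F, G, I, J, K, M, P.
Union after reading y: {C, E, M}.
Now take the ϵ-closure:
From C via ϵ: add L.
From E via ϵ: add J.
From J via ϵ: add A, K.
From L via ϵ: add H, N.
From H via ϵ: add P.
From P via ϵ: add F.
From F via ϵ: add D.
No new states can be added; the closed set is {A, C, D, E, F, H, J, K, L, M, N, P}.

{A, C, D, E, F, H, J, K, L, M, N, P}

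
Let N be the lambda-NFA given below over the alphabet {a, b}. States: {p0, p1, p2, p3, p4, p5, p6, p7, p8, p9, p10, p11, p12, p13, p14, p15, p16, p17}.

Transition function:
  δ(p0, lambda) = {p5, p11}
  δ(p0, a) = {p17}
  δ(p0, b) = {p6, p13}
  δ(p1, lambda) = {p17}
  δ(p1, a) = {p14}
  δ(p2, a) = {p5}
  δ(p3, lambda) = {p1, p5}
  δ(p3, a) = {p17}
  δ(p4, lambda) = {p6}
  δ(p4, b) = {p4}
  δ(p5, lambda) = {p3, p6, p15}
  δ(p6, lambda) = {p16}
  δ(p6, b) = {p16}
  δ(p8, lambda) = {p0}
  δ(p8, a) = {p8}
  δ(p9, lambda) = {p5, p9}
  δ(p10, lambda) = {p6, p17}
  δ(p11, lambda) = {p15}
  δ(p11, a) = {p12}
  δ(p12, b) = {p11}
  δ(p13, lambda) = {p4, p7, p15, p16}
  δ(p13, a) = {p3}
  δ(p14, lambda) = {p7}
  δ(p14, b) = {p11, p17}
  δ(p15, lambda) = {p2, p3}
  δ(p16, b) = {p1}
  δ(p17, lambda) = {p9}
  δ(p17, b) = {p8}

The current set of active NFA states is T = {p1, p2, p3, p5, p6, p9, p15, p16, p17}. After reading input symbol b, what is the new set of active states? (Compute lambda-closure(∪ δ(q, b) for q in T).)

{p0, p1, p2, p3, p5, p6, p8, p9, p11, p15, p16, p17}

p6 on b → {p16}.
p16 on b → {p1}.
p17 on b → {p8}.
No b-transition from p1, p2, p3, p5, p9, p15.
Union after reading b: {p1, p8, p16}.
Now take the lambda-closure:
From p1 via lambda: add p17.
From p8 via lambda: add p0.
From p0 via lambda: add p5, p11.
From p17 via lambda: add p9.
From p5 via lambda: add p3, p6, p15.
From p15 via lambda: add p2.
No new states can be added; the closed set is {p0, p1, p2, p3, p5, p6, p8, p9, p11, p15, p16, p17}.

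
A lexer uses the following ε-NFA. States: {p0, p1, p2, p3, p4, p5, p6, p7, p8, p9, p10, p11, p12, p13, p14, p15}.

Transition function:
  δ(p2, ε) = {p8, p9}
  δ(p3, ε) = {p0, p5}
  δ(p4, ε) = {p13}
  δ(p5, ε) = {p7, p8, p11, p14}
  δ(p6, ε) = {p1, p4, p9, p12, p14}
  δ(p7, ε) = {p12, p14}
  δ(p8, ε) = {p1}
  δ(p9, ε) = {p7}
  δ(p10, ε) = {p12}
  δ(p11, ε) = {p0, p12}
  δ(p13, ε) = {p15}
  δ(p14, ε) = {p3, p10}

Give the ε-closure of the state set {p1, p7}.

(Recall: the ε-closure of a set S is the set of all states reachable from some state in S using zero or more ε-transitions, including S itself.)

Start with {p1, p7}.
From p7 via ε: add p12, p14.
From p14 via ε: add p3, p10.
From p3 via ε: add p0, p5.
From p5 via ε: add p8, p11.
No new states can be added; the closed set is {p0, p1, p3, p5, p7, p8, p10, p11, p12, p14}.

{p0, p1, p3, p5, p7, p8, p10, p11, p12, p14}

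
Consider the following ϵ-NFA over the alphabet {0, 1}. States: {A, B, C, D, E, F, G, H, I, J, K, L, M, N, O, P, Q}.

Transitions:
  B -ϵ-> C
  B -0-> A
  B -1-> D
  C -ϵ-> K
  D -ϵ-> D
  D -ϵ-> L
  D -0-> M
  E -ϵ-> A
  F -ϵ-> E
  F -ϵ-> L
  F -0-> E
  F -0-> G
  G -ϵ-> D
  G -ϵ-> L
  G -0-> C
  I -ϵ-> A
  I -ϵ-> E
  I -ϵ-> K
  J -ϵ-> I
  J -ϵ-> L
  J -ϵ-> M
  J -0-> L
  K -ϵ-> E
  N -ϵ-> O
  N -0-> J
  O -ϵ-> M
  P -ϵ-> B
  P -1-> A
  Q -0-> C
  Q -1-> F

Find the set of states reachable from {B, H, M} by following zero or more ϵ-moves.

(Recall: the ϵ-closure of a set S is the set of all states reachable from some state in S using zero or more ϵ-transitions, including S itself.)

Start with {B, H, M}.
From B via ϵ: add C.
From C via ϵ: add K.
From K via ϵ: add E.
From E via ϵ: add A.
No new states can be added; the closed set is {A, B, C, E, H, K, M}.

{A, B, C, E, H, K, M}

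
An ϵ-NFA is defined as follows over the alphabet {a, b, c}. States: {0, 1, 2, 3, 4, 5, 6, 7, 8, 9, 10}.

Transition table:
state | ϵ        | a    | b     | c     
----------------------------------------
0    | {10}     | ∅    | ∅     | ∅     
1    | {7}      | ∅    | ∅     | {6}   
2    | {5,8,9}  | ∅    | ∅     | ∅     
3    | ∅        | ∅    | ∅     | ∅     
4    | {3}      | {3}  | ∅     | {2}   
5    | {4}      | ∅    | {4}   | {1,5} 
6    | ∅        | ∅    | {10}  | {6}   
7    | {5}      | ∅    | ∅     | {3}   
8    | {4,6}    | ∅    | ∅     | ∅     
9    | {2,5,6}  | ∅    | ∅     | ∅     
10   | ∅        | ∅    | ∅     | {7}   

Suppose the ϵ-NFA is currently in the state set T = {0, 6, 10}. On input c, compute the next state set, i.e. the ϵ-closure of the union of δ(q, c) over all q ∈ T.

6 on c → {6}.
10 on c → {7}.
No c-transition from 0.
Union after reading c: {6, 7}.
Now take the ϵ-closure:
From 7 via ϵ: add 5.
From 5 via ϵ: add 4.
From 4 via ϵ: add 3.
No new states can be added; the closed set is {3, 4, 5, 6, 7}.

{3, 4, 5, 6, 7}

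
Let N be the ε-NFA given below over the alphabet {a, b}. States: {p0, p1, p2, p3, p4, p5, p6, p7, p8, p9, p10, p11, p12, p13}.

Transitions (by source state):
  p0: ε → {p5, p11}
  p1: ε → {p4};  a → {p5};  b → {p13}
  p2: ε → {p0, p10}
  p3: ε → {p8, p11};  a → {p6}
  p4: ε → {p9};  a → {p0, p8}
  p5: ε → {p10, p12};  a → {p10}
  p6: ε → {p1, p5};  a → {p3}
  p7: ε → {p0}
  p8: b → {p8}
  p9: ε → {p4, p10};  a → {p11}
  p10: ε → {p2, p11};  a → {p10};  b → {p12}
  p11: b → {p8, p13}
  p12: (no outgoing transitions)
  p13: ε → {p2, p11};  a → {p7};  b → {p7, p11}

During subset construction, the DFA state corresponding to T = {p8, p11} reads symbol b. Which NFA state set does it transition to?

{p0, p2, p5, p8, p10, p11, p12, p13}

p8 on b → {p8}.
p11 on b → {p8, p13}.
Union after reading b: {p8, p13}.
Now take the ε-closure:
From p13 via ε: add p2, p11.
From p2 via ε: add p0, p10.
From p0 via ε: add p5.
From p5 via ε: add p12.
No new states can be added; the closed set is {p0, p2, p5, p8, p10, p11, p12, p13}.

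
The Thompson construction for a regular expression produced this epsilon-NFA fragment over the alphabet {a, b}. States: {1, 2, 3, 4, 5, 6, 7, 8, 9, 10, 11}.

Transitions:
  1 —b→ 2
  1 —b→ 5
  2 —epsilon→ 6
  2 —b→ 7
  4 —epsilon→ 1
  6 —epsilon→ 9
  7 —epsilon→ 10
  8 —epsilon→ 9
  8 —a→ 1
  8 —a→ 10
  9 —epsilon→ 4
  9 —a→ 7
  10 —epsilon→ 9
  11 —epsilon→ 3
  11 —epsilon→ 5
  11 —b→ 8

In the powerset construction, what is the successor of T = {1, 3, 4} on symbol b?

1 on b → {2, 5}.
No b-transition from 3, 4.
Union after reading b: {2, 5}.
Now take the epsilon-closure:
From 2 via epsilon: add 6.
From 6 via epsilon: add 9.
From 9 via epsilon: add 4.
From 4 via epsilon: add 1.
No new states can be added; the closed set is {1, 2, 4, 5, 6, 9}.

{1, 2, 4, 5, 6, 9}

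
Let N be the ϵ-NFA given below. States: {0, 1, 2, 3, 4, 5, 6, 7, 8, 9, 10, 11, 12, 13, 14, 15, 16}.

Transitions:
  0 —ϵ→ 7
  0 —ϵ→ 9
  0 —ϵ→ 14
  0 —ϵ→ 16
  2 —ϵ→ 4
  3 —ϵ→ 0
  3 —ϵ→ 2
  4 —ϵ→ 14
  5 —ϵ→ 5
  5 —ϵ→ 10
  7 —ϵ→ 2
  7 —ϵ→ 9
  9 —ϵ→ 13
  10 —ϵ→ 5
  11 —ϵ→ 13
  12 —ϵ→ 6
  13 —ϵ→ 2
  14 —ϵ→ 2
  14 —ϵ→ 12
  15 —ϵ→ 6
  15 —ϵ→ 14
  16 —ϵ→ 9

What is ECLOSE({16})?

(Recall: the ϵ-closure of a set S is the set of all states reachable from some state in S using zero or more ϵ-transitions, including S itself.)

{2, 4, 6, 9, 12, 13, 14, 16}

Start with {16}.
From 16 via ϵ: add 9.
From 9 via ϵ: add 13.
From 13 via ϵ: add 2.
From 2 via ϵ: add 4.
From 4 via ϵ: add 14.
From 14 via ϵ: add 12.
From 12 via ϵ: add 6.
No new states can be added; the closed set is {2, 4, 6, 9, 12, 13, 14, 16}.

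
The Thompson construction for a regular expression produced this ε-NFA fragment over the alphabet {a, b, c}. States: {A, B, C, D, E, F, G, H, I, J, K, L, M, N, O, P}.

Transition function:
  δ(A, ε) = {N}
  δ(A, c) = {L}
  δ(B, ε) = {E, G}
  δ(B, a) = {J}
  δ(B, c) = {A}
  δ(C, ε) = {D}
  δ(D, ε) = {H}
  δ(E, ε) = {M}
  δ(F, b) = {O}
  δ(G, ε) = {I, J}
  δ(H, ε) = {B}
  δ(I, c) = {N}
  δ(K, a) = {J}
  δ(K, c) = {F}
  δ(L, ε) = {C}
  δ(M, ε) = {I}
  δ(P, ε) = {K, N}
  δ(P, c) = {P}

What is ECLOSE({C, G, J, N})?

Start with {C, G, J, N}.
From C via ε: add D.
From G via ε: add I.
From D via ε: add H.
From H via ε: add B.
From B via ε: add E.
From E via ε: add M.
No new states can be added; the closed set is {B, C, D, E, G, H, I, J, M, N}.

{B, C, D, E, G, H, I, J, M, N}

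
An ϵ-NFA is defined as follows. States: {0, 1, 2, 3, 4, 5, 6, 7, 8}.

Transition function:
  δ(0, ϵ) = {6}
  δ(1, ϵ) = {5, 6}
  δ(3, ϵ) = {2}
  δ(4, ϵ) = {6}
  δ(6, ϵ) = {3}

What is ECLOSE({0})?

Start with {0}.
From 0 via ϵ: add 6.
From 6 via ϵ: add 3.
From 3 via ϵ: add 2.
No new states can be added; the closed set is {0, 2, 3, 6}.

{0, 2, 3, 6}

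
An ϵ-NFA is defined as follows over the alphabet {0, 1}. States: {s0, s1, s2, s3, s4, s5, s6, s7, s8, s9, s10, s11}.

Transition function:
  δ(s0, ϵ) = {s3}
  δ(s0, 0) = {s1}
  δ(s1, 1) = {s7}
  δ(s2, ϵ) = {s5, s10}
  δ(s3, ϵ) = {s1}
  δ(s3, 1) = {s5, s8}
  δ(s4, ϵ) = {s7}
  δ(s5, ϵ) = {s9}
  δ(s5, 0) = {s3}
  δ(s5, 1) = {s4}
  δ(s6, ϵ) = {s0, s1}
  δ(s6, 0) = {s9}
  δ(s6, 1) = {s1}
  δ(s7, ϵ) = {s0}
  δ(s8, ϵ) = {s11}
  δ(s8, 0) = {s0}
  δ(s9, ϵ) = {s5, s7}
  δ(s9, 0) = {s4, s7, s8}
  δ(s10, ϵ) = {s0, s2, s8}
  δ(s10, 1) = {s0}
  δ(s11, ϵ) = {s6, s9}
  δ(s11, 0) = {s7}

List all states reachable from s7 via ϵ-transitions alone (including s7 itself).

Start with {s7}.
From s7 via ϵ: add s0.
From s0 via ϵ: add s3.
From s3 via ϵ: add s1.
No new states can be added; the closed set is {s0, s1, s3, s7}.

{s0, s1, s3, s7}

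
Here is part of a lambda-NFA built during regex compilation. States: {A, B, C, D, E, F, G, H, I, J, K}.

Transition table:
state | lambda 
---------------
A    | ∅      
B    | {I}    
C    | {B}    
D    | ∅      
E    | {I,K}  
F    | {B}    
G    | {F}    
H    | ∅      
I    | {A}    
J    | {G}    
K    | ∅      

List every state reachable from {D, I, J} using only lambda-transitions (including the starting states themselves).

{A, B, D, F, G, I, J}

Start with {D, I, J}.
From I via lambda: add A.
From J via lambda: add G.
From G via lambda: add F.
From F via lambda: add B.
No new states can be added; the closed set is {A, B, D, F, G, I, J}.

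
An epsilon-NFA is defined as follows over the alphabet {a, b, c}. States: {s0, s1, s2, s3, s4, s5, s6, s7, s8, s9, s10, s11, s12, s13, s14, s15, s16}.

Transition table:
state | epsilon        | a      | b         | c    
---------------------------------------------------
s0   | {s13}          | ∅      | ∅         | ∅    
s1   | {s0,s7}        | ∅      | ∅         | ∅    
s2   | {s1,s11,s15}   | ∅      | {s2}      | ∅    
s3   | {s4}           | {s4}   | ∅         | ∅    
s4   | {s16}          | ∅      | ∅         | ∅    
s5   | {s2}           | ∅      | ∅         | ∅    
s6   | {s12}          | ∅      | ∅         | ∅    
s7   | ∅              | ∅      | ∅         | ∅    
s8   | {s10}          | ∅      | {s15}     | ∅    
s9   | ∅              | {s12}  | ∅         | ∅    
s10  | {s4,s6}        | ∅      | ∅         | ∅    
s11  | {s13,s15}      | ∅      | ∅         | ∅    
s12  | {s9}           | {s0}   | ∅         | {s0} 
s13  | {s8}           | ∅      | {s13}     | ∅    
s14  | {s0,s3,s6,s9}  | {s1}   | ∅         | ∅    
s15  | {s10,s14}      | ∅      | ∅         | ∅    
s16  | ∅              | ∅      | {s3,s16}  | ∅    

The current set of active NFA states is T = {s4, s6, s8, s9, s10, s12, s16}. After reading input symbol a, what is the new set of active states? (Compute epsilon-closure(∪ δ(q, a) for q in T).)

s9 on a → {s12}.
s12 on a → {s0}.
No a-transition from s4, s6, s8, s10, s16.
Union after reading a: {s0, s12}.
Now take the epsilon-closure:
From s0 via epsilon: add s13.
From s12 via epsilon: add s9.
From s13 via epsilon: add s8.
From s8 via epsilon: add s10.
From s10 via epsilon: add s4, s6.
From s4 via epsilon: add s16.
No new states can be added; the closed set is {s0, s4, s6, s8, s9, s10, s12, s13, s16}.

{s0, s4, s6, s8, s9, s10, s12, s13, s16}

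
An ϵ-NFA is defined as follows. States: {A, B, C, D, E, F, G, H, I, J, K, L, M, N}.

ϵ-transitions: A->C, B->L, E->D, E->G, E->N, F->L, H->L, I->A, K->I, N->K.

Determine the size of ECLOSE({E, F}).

10

Start with {E, F}.
From E via ϵ: add D, G, N.
From F via ϵ: add L.
From N via ϵ: add K.
From K via ϵ: add I.
From I via ϵ: add A.
From A via ϵ: add C.
ϵ-closure = {A, C, D, E, F, G, I, K, L, N}, which has 10 states.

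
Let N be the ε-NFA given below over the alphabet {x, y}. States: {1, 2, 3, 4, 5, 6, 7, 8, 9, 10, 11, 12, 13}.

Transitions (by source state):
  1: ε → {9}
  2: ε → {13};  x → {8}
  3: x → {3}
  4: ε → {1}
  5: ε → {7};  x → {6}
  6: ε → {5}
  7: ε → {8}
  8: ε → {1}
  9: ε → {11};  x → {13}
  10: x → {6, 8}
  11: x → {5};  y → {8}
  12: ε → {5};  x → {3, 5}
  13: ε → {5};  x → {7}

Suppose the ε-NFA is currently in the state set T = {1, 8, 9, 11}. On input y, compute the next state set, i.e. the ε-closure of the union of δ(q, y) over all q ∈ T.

11 on y → {8}.
No y-transition from 1, 8, 9.
Union after reading y: {8}.
Now take the ε-closure:
From 8 via ε: add 1.
From 1 via ε: add 9.
From 9 via ε: add 11.
No new states can be added; the closed set is {1, 8, 9, 11}.

{1, 8, 9, 11}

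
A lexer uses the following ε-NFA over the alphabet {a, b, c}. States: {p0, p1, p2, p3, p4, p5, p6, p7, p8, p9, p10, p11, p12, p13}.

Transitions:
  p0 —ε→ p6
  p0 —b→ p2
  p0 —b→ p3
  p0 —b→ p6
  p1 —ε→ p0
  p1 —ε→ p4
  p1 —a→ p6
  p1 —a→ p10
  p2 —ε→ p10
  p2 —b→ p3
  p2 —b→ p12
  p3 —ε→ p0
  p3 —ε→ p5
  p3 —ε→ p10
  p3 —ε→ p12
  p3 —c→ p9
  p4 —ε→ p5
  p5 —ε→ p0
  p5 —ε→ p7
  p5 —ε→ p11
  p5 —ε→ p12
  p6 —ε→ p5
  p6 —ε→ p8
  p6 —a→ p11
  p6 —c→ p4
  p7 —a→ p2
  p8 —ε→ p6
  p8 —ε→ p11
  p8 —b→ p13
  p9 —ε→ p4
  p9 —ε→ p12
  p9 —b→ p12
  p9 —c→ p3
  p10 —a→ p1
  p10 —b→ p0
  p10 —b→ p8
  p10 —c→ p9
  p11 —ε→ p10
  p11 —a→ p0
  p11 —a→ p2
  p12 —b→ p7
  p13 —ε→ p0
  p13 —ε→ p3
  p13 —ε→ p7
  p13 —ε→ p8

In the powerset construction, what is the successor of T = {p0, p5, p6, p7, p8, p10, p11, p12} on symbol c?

{p0, p4, p5, p6, p7, p8, p9, p10, p11, p12}

p6 on c → {p4}.
p10 on c → {p9}.
No c-transition from p0, p5, p7, p8, p11, p12.
Union after reading c: {p4, p9}.
Now take the ε-closure:
From p4 via ε: add p5.
From p9 via ε: add p12.
From p5 via ε: add p0, p7, p11.
From p0 via ε: add p6.
From p11 via ε: add p10.
From p6 via ε: add p8.
No new states can be added; the closed set is {p0, p4, p5, p6, p7, p8, p9, p10, p11, p12}.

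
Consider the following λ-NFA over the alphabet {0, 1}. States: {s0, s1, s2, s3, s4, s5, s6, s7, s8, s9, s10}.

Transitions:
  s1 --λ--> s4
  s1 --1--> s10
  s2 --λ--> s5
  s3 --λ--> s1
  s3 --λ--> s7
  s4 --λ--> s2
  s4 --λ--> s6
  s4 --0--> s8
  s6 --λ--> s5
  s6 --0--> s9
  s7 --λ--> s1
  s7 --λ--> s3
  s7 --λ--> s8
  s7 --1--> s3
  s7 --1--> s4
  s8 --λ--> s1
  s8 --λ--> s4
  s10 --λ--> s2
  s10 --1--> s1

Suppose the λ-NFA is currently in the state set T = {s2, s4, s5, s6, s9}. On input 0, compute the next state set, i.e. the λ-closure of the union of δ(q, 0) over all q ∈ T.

s4 on 0 → {s8}.
s6 on 0 → {s9}.
No 0-transition from s2, s5, s9.
Union after reading 0: {s8, s9}.
Now take the λ-closure:
From s8 via λ: add s1, s4.
From s4 via λ: add s2, s6.
From s2 via λ: add s5.
No new states can be added; the closed set is {s1, s2, s4, s5, s6, s8, s9}.

{s1, s2, s4, s5, s6, s8, s9}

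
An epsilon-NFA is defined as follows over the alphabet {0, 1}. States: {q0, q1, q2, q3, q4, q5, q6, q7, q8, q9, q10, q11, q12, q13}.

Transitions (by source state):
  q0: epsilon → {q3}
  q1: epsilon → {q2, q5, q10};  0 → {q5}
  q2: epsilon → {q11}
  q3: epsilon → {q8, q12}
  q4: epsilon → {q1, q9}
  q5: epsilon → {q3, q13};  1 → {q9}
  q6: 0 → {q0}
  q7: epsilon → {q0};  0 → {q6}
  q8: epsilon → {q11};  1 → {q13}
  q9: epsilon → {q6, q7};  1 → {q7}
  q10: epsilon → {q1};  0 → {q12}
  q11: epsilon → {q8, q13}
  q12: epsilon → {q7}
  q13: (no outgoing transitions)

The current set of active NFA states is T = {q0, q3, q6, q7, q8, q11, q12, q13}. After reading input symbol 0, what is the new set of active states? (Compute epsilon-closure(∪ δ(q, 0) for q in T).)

q6 on 0 → {q0}.
q7 on 0 → {q6}.
No 0-transition from q0, q3, q8, q11, q12, q13.
Union after reading 0: {q0, q6}.
Now take the epsilon-closure:
From q0 via epsilon: add q3.
From q3 via epsilon: add q8, q12.
From q8 via epsilon: add q11.
From q12 via epsilon: add q7.
From q11 via epsilon: add q13.
No new states can be added; the closed set is {q0, q3, q6, q7, q8, q11, q12, q13}.

{q0, q3, q6, q7, q8, q11, q12, q13}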